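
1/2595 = 1/2595 = 0.00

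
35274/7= 35274/7 =5039.14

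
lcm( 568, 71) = 568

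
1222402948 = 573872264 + 648530684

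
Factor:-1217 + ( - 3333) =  - 2^1*5^2*7^1 * 13^1 = - 4550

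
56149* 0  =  0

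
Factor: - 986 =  - 2^1 * 17^1*29^1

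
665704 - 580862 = 84842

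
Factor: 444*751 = 2^2 * 3^1*37^1*751^1 = 333444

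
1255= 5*251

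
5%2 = 1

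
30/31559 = 30/31559 =0.00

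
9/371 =9/371=   0.02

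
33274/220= 16637/110=151.25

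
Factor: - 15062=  - 2^1*17^1*443^1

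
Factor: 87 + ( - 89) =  - 2 = -2^1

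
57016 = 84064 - 27048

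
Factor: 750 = 2^1*3^1*5^3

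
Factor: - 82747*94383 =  - 3^2*7^1 * 10487^1*11821^1 = -7809910101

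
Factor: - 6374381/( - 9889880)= 490337/760760 = 2^(-3 )*5^( - 1)*7^( - 1) *11^(-1)*13^( - 1 )*19^( - 1 )*23^1*21319^1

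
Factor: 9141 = 3^1*11^1 * 277^1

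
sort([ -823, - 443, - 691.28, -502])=[ - 823, - 691.28, - 502,-443] 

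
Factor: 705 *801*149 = 3^3 * 5^1 * 47^1*89^1*149^1  =  84141045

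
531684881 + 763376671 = 1295061552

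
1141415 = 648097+493318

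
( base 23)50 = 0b1110011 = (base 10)115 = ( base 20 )5f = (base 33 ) 3G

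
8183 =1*8183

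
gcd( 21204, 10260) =684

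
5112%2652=2460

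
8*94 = 752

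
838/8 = 419/4 =104.75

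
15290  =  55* 278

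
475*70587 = 33528825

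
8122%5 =2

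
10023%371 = 6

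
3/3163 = 3/3163 = 0.00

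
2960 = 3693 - 733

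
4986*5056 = 25209216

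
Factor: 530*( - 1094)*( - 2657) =1540581740 = 2^2*5^1*53^1*547^1 * 2657^1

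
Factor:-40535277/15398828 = -2^( - 2 )*3^1 *2467^1*5477^1*3849707^(-1)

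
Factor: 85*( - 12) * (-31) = 2^2 * 3^1*5^1 * 17^1*31^1 = 31620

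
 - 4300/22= -2150/11 = - 195.45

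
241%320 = 241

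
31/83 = 31/83 = 0.37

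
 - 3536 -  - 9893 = 6357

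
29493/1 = 29493 = 29493.00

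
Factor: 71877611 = 13^1* 5529047^1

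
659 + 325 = 984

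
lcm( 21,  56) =168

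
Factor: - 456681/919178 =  - 2^( - 1 )*3^1*13^( - 1)*191^1*797^1*35353^( - 1 )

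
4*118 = 472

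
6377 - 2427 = 3950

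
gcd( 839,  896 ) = 1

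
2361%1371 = 990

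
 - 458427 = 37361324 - 37819751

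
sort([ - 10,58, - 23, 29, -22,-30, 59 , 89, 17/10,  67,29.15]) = [ - 30, - 23,-22, - 10,17/10,29, 29.15, 58, 59, 67,89 ] 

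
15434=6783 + 8651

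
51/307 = 51/307 =0.17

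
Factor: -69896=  - 2^3*8737^1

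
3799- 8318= -4519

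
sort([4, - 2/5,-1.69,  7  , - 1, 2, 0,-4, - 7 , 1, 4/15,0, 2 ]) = [ - 7,-4, -1.69,-1, - 2/5,  0 , 0, 4/15 , 1,2,2, 4 , 7 ] 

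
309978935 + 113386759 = 423365694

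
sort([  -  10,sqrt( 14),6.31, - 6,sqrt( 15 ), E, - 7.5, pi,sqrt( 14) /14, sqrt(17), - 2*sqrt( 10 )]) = [ - 10,-7.5, - 2*sqrt(10),-6, sqrt (14) /14, E,pi, sqrt( 14 ),sqrt(15 ), sqrt (17 ),6.31]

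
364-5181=-4817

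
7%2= 1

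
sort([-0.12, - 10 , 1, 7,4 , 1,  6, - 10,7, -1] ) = [-10,-10, - 1,  -  0.12, 1, 1,4, 6, 7, 7 ]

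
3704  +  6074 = 9778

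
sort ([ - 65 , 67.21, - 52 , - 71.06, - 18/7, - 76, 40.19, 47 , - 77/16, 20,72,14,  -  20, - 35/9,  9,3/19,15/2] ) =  [ - 76, - 71.06,-65,  -  52, - 20,  -  77/16, - 35/9, - 18/7, 3/19,15/2, 9, 14, 20 , 40.19, 47, 67.21,72 ]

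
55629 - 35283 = 20346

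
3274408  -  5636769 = -2362361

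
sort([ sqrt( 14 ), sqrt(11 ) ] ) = [ sqrt( 11), sqrt (14 ) ]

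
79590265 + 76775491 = 156365756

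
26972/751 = 26972/751 = 35.91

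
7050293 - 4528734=2521559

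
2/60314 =1/30157 =0.00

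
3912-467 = 3445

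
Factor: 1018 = 2^1*509^1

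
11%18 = 11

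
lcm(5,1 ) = 5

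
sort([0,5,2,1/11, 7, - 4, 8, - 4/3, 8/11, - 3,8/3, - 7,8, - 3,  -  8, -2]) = [ - 8, - 7, - 4, - 3, - 3, - 2, - 4/3,0,1/11,8/11, 2, 8/3,5 , 7,8,8]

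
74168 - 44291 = 29877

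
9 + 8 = 17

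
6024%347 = 125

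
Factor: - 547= - 547^1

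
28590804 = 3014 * 9486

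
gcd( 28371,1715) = 49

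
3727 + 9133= 12860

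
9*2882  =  25938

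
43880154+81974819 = 125854973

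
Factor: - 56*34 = -1904 = - 2^4*7^1*17^1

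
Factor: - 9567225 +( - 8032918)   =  -17600143 = - 11^1*211^1*7583^1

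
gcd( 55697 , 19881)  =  1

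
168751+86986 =255737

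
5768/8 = 721 = 721.00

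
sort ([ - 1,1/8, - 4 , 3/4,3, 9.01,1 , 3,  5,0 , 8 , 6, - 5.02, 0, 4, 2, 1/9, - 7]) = [ - 7, - 5.02,-4 , - 1, 0, 0,1/9,1/8 , 3/4,1,2,  3,3,  4 , 5 , 6 , 8, 9.01]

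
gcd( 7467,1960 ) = 1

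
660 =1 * 660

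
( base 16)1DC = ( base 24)jk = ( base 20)13g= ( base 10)476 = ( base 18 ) 188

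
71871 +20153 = 92024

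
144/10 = 14 + 2/5  =  14.40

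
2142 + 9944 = 12086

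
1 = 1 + 0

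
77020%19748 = 17776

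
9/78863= 9/78863 = 0.00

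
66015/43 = 66015/43 = 1535.23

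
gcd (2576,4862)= 2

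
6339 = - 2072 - -8411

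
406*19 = 7714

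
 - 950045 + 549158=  - 400887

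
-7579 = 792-8371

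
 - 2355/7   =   - 337 + 4/7 = - 336.43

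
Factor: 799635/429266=2^( - 1)*3^1*5^1*71^ (-1 )*3023^( - 1)*53309^1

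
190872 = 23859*8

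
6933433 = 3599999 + 3333434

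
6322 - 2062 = 4260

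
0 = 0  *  23725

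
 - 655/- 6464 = 655/6464 = 0.10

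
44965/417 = 44965/417 = 107.83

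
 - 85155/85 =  - 1002 + 3/17 = -  1001.82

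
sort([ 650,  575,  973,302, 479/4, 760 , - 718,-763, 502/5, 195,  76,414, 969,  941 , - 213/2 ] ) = [  -  763,- 718, - 213/2, 76, 502/5, 479/4,195, 302, 414,575 , 650, 760,941, 969, 973]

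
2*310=620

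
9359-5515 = 3844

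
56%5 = 1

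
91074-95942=-4868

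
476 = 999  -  523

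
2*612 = 1224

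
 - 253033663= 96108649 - 349142312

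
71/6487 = 71/6487 =0.01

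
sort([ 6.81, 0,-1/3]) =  [ - 1/3, 0,  6.81] 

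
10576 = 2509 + 8067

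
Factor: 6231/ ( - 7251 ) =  - 2077/2417 = - 31^1*67^1*2417^( - 1 )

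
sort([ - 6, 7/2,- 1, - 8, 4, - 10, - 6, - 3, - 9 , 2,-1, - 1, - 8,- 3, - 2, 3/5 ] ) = [ - 10, - 9, -8, - 8,-6, - 6, - 3,- 3 , - 2, - 1, - 1, - 1, 3/5, 2, 7/2,4 ] 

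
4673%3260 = 1413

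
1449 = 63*23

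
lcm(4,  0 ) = 0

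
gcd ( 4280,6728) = 8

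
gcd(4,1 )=1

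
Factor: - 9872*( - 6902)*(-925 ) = - 2^5*5^2*7^1*17^1 * 29^1*37^1*617^1=- 63026303200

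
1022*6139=6274058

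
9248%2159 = 612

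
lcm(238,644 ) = 10948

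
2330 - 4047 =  -1717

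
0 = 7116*0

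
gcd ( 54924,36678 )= 6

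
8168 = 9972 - 1804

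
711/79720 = 711/79720 = 0.01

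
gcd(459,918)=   459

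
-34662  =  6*( - 5777 )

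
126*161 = 20286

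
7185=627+6558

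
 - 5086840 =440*( - 11561 ) 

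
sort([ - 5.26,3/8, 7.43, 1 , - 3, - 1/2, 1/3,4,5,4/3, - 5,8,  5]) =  [-5.26, - 5 , - 3, - 1/2, 1/3,3/8, 1 , 4/3,4 , 5,5,7.43,8 ]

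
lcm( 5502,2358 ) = 16506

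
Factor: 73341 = 3^2*29^1 * 281^1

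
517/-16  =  -517/16= - 32.31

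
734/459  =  1 + 275/459 = 1.60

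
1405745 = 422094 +983651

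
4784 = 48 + 4736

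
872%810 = 62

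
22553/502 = 22553/502 = 44.93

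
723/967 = 723/967 = 0.75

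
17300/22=786+4/11 = 786.36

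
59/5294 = 59/5294 = 0.01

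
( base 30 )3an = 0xBCF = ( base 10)3023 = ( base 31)34g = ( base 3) 11010222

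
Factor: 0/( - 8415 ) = 0^1 = 0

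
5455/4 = 1363 + 3/4= 1363.75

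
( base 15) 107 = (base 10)232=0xe8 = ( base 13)14b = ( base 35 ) 6m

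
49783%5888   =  2679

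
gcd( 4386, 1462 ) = 1462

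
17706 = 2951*6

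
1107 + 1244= 2351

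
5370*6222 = 33412140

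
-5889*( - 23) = 135447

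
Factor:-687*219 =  - 150453  =  - 3^2*73^1*229^1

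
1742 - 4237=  - 2495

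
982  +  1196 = 2178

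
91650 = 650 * 141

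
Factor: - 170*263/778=-22355/389  =  -5^1* 17^1 * 263^1*389^(-1) 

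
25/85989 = 25/85989 = 0.00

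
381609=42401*9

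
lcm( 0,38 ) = 0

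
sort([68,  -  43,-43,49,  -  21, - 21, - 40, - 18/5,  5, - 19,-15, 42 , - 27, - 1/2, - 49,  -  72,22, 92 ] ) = [-72 , - 49,  -  43, - 43, - 40,  -  27, - 21,-21,  -  19, - 15, - 18/5,-1/2,5,22, 42,49, 68,92 ]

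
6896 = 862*8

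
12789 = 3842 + 8947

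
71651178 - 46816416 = 24834762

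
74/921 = 74/921 = 0.08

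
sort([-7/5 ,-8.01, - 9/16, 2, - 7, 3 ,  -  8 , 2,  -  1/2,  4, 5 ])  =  [ - 8.01, - 8, - 7, - 7/5, -9/16,-1/2,  2, 2,3 , 4, 5 ]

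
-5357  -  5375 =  - 10732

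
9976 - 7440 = 2536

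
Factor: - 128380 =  - 2^2*5^1*7^2*131^1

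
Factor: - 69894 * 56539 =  - 2^1 * 3^2*7^1 * 11^1*  41^1*197^1*353^1 = -3951736866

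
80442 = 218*369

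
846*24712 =20906352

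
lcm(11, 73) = 803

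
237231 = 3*79077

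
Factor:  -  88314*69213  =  -6112476882 = -2^1* 3^2*41^1*359^1 *23071^1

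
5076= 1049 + 4027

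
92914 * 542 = 50359388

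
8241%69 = 30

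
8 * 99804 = 798432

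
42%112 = 42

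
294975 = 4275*69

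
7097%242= 79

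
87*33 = 2871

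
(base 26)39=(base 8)127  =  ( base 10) 87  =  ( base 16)57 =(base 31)2p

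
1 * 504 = 504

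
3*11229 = 33687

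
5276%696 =404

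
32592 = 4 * 8148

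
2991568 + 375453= 3367021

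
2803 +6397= 9200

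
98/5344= 49/2672 = 0.02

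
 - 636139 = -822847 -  - 186708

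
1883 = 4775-2892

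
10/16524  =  5/8262= 0.00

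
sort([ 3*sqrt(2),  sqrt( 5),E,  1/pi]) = [ 1/pi,sqrt( 5),E,3*sqrt ( 2)]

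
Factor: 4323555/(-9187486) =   -  2^( - 1)*3^2 * 5^1*7^(-1 ) * 11^ ( - 1 )*59659^(- 1) * 96079^1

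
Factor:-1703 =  -13^1*131^1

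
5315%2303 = 709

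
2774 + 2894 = 5668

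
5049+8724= 13773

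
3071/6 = 3071/6 = 511.83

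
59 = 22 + 37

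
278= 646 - 368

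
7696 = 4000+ 3696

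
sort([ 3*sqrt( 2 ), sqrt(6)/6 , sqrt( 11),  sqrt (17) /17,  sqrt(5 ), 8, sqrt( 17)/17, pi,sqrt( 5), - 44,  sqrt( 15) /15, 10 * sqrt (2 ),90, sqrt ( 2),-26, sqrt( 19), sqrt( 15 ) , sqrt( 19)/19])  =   [ -44, - 26, sqrt( 19 )/19,  sqrt ( 17)/17,sqrt( 17)/17,sqrt(15 )/15, sqrt( 6 )/6,sqrt( 2 ), sqrt( 5),sqrt( 5 ),pi, sqrt( 11), sqrt( 15), 3 * sqrt( 2), sqrt( 19 ),  8, 10 * sqrt( 2), 90]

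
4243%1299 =346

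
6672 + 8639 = 15311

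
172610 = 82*2105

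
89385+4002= 93387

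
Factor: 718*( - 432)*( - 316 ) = 98015616 = 2^7*3^3*79^1*359^1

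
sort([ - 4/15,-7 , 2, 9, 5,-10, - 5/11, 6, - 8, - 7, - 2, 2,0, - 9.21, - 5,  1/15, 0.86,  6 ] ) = [ - 10, - 9.21, - 8, - 7 , - 7, - 5, - 2,-5/11, -4/15, 0, 1/15,0.86, 2,2,  5, 6,6,9]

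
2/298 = 1/149  =  0.01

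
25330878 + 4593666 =29924544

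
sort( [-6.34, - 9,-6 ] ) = [ - 9, - 6.34, - 6] 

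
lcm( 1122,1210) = 61710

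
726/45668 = 363/22834 = 0.02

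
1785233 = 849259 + 935974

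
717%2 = 1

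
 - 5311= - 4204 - 1107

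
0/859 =0  =  0.00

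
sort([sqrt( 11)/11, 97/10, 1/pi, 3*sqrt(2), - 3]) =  [ - 3,sqrt( 11 ) /11, 1/pi,3*sqrt(2),  97/10 ] 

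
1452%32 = 12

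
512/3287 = 512/3287= 0.16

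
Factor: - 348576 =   -  2^5*3^1*3631^1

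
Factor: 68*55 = 3740=2^2*5^1*11^1*17^1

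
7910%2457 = 539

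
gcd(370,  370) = 370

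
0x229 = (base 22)133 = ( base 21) 157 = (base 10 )553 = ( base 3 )202111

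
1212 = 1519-307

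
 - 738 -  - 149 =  - 589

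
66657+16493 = 83150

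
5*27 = 135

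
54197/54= 54197/54 = 1003.65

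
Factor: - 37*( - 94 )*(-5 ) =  - 2^1* 5^1*37^1  *47^1 = - 17390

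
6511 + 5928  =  12439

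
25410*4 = 101640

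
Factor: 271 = 271^1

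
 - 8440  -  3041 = - 11481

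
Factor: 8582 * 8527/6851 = 73178714/6851=2^1 * 7^1*13^( - 1)*17^( - 1 ) * 31^ ( - 1) *613^1 *8527^1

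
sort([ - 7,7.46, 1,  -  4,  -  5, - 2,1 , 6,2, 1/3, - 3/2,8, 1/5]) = [ -7, - 5,  -  4, - 2,-3/2,1/5,1/3, 1, 1,2,6 , 7.46,8 ]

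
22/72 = 11/36 = 0.31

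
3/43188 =1/14396 = 0.00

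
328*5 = 1640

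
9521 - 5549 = 3972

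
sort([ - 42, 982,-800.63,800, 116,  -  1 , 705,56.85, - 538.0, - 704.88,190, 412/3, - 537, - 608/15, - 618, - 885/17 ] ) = [ - 800.63, - 704.88, - 618, - 538.0, - 537, - 885/17, - 42,-608/15, - 1,56.85,116,412/3,190,705,800,982] 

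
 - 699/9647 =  - 1+ 8948/9647 = -0.07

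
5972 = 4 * 1493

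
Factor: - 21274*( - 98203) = 2089170622 =2^1*7^1* 11^1*967^1 * 14029^1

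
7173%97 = 92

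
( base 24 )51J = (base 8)5553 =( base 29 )3dn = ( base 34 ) 2HX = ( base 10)2923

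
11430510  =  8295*1378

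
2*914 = 1828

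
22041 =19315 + 2726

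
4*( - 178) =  - 712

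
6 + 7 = 13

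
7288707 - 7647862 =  - 359155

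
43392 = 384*113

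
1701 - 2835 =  - 1134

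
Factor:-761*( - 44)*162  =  2^3*3^4*11^1 * 761^1 = 5424408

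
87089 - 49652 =37437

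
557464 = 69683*8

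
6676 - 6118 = 558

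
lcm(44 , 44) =44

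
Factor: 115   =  5^1*23^1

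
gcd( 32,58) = 2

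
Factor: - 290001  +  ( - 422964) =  - 712965 =- 3^1*5^1*11^1*29^1 * 149^1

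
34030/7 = 4861 + 3/7 = 4861.43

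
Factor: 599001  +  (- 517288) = 41^1*1993^1 = 81713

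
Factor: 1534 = 2^1*13^1*59^1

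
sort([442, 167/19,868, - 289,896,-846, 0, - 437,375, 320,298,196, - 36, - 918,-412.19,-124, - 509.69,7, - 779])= [ - 918, - 846,-779, - 509.69 , - 437, - 412.19, - 289, - 124, - 36,0,7,167/19 , 196, 298,320 , 375,442,  868,896] 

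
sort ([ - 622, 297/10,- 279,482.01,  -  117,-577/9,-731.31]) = [-731.31, - 622, - 279, - 117,  -  577/9,297/10,482.01] 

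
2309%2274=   35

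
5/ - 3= - 5/3 = - 1.67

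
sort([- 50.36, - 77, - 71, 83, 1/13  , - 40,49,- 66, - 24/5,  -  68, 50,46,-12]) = [ - 77, - 71,-68,- 66, - 50.36,-40, - 12 ,-24/5,  1/13, 46, 49, 50, 83]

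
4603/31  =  4603/31 = 148.48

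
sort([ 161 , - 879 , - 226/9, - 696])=[ - 879, - 696,-226/9,161]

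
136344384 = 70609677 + 65734707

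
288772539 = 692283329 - 403510790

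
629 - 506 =123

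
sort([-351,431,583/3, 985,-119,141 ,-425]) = [ - 425, - 351,  -  119,141,583/3, 431,985]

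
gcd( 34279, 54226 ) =1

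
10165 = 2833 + 7332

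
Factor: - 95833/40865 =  - 5^( - 1 ) * 11^(  -  1 ) * 47^1 * 743^( - 1)*2039^1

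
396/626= 198/313= 0.63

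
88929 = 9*9881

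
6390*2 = 12780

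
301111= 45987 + 255124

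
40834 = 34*1201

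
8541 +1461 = 10002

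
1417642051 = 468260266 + 949381785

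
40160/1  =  40160  =  40160.00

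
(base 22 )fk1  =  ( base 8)17025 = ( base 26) BA5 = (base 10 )7701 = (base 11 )5871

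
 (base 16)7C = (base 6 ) 324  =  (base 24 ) 54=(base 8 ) 174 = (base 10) 124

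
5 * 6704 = 33520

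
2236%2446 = 2236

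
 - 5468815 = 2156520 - 7625335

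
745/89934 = 745/89934 = 0.01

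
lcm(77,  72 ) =5544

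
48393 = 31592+16801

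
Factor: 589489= 283^1*2083^1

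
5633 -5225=408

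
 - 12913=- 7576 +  - 5337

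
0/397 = 0 = 0.00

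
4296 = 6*716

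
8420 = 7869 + 551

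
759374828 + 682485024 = 1441859852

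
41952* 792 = 33225984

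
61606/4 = 30803/2  =  15401.50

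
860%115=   55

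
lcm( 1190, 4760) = 4760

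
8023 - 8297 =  - 274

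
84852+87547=172399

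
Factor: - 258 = - 2^1*  3^1*43^1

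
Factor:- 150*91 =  - 13650 = - 2^1*3^1* 5^2*7^1*13^1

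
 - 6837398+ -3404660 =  - 10242058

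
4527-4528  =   - 1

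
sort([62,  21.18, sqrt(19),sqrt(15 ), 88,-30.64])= [ - 30.64, sqrt(15 ),sqrt( 19),21.18,62,88 ] 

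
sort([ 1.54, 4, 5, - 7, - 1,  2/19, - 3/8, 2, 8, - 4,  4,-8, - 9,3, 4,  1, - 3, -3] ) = [ - 9, - 8, - 7, - 4, - 3, - 3, - 1,-3/8 , 2/19, 1, 1.54,2,3, 4, 4, 4,  5,8]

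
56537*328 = 18544136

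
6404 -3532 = 2872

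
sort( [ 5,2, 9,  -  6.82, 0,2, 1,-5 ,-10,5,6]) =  [ - 10,-6.82,-5,0,1, 2, 2,5, 5,6, 9 ] 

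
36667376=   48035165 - 11367789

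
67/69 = 67/69 = 0.97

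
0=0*9117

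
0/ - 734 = 0/1= -0.00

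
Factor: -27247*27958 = -761771626 = -2^1*7^1 * 11^1 * 1997^1* 2477^1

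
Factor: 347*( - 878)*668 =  - 203516888 = - 2^3*167^1*347^1 * 439^1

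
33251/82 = 405+ 1/2 = 405.50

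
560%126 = 56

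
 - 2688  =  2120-4808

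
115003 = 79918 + 35085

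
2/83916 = 1/41958 = 0.00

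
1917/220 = 1917/220= 8.71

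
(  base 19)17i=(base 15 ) 242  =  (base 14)288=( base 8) 1000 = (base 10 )512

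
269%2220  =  269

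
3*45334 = 136002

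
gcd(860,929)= 1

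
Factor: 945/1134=2^( - 1) * 3^ (-1 )*5^1 = 5/6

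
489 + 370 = 859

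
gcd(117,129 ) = 3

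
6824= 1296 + 5528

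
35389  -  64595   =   - 29206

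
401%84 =65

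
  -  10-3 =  - 13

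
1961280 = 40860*48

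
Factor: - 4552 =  - 2^3* 569^1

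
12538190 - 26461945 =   -  13923755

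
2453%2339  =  114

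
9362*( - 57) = -533634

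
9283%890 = 383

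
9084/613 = 9084/613=14.82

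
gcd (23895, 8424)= 81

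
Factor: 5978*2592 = 2^6*3^4 *7^2*61^1 =15494976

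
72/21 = 24/7 = 3.43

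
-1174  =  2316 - 3490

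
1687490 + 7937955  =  9625445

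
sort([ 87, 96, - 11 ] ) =[ - 11, 87, 96]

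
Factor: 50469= 3^1 * 16823^1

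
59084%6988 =3180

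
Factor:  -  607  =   - 607^1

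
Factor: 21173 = 31^1*683^1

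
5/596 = 5/596 = 0.01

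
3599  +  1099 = 4698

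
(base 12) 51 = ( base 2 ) 111101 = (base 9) 67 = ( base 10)61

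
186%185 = 1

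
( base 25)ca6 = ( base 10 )7756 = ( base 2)1111001001100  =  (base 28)9P0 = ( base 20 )J7G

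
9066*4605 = 41748930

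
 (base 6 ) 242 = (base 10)98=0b1100010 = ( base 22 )4a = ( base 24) 42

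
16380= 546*30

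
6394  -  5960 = 434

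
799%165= 139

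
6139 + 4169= 10308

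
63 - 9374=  - 9311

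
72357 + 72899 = 145256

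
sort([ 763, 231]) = [ 231,763 ] 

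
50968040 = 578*88180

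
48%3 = 0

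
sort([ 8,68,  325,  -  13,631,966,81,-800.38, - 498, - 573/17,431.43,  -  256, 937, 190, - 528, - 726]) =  [- 800.38,-726,-528,  -  498,-256, - 573/17, - 13, 8,68, 81,190,  325,431.43,631,937, 966 ]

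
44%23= 21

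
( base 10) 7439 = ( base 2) 1110100001111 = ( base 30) 87t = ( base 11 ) 5653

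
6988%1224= 868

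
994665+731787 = 1726452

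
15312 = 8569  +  6743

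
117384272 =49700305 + 67683967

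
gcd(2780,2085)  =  695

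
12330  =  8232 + 4098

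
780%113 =102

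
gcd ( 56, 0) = 56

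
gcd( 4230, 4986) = 18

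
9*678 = 6102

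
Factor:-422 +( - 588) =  - 1010= - 2^1*5^1*101^1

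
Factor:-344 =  - 2^3 * 43^1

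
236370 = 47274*5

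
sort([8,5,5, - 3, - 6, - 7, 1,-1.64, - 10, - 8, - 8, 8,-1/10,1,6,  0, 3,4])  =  [ - 10 , - 8, - 8, - 7, - 6, - 3, - 1.64, - 1/10,0, 1,1,3,4,5,5,6,8,8]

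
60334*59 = 3559706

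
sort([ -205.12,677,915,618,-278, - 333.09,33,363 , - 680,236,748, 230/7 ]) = [ - 680, - 333.09 , - 278 ,-205.12,230/7, 33,236,  363,618,677,748, 915]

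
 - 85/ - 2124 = 85/2124  =  0.04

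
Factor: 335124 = 2^2*3^3*29^1*107^1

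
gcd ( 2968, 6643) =7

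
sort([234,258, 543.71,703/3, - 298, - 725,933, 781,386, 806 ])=[ - 725, - 298, 234, 703/3, 258, 386, 543.71, 781,806, 933 ]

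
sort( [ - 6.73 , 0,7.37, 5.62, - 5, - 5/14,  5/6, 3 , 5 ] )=[ - 6.73,- 5, - 5/14,0,5/6,3 , 5,5.62, 7.37]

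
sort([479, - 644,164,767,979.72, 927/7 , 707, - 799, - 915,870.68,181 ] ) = [ - 915 ,-799, - 644,927/7, 164, 181,479,707,767,870.68,  979.72 ]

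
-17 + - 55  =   - 72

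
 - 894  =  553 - 1447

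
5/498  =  5/498 =0.01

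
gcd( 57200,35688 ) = 8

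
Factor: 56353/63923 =11^1*47^1 * 97^(-1) * 109^1*659^( - 1 )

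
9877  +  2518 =12395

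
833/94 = 833/94=8.86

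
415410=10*41541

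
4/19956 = 1/4989 =0.00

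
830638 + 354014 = 1184652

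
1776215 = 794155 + 982060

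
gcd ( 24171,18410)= 7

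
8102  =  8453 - 351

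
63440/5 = 12688 = 12688.00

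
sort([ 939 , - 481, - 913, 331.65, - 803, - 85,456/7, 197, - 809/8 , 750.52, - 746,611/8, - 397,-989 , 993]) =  [ - 989, - 913, - 803, - 746, - 481,- 397, - 809/8, - 85,456/7,611/8, 197,  331.65,750.52,939,993 ]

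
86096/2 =43048 =43048.00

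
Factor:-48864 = -2^5* 3^1*509^1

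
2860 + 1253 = 4113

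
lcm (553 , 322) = 25438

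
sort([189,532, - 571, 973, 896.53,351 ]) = [ - 571, 189,351,532, 896.53, 973] 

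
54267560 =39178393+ 15089167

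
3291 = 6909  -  3618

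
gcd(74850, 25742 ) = 2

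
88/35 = 88/35 = 2.51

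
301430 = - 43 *(  -  7010 )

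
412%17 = 4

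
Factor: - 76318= - 2^1*11^1*3469^1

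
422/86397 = 422/86397 = 0.00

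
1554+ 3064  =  4618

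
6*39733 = 238398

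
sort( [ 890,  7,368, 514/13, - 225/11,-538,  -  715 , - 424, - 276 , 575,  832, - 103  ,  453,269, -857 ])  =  [ - 857, - 715, - 538, - 424, - 276,-103, - 225/11,7, 514/13,269,368,453,575, 832 , 890 ]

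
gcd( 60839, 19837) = 83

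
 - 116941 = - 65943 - 50998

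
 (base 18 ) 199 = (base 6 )2143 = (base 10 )495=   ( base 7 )1305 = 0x1ef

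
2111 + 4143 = 6254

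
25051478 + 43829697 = 68881175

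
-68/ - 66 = 34/33 = 1.03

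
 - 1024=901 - 1925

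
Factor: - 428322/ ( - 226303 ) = 2^1*3^1*7^( - 1) * 11^( - 1)*2939^( - 1)* 71387^1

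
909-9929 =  - 9020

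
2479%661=496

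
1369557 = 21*65217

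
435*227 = 98745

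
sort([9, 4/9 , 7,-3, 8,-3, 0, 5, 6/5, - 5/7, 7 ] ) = [  -  3, - 3, - 5/7,0, 4/9, 6/5,5,7,7,  8, 9] 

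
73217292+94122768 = 167340060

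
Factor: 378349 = 67^1*5647^1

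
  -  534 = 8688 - 9222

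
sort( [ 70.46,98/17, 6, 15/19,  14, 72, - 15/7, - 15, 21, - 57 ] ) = [ - 57, - 15, - 15/7, 15/19, 98/17,6,  14,21,70.46 , 72]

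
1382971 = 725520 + 657451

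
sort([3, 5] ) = [ 3,5]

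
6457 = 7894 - 1437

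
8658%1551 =903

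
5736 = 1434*4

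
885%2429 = 885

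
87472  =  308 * 284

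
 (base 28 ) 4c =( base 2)1111100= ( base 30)44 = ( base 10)124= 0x7C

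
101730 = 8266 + 93464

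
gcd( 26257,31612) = 7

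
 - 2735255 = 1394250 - 4129505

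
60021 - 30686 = 29335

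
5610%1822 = 144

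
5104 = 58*88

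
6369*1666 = 10610754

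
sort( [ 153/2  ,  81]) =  [153/2,81] 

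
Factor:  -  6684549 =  - 3^1*2228183^1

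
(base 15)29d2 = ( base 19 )15G4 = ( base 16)230c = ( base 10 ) 8972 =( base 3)110022022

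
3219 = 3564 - 345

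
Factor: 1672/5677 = 2^3*7^( - 1)  *  11^1*19^1*811^( - 1)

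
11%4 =3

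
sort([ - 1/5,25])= [-1/5, 25]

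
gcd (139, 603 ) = 1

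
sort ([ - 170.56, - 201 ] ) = [ - 201, - 170.56]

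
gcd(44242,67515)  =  1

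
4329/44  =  4329/44 = 98.39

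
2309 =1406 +903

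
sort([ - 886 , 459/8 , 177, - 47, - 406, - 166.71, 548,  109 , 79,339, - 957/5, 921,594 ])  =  [- 886, - 406, - 957/5, - 166.71 ,  -  47, 459/8, 79,109,177, 339,548,594 , 921 ]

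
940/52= 235/13 =18.08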